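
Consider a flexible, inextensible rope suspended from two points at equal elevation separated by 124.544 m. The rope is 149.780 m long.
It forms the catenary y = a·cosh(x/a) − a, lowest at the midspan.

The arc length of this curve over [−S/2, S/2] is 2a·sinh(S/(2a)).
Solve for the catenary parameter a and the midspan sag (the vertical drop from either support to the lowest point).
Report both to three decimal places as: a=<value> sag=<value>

a=58.119 sag=36.677

seed: a₀ = √(S³/(24(L−S))) = √(124.544³/(24·25.236)) = 56.476573
iter 1: u=1.102616  f(a)=+1.579e+00  f'(a)=-1.007e+00  a ← 56.476573 − (+1.579e+00/-1.007e+00) = 58.044566
iter 2: u=1.072831  f(a)=+6.816e-02  f'(a)=-9.219e-01  a ← 58.044566 − (+6.816e-02/-9.219e-01) = 58.118495
iter 3: u=1.071466  f(a)=+1.396e-04  f'(a)=-9.181e-01  a ← 58.118495 − (+1.396e-04/-9.181e-01) = 58.118647
iter 4: u=1.071463  f(a)=+5.887e-10  f'(a)=-9.181e-01  a ← 58.118647 − (+5.887e-10/-9.181e-01) = 58.118647
iter 5: u=1.071463  f(a)=-2.842e-14  f'(a)=-9.181e-01  a ← 58.118647 − (-2.842e-14/-9.181e-01) = 58.118647
converged: |Δa| < 1e-12 after 5 iterations
sag = a·(cosh(S/(2a)) − 1) = 58.118647·(cosh(1.071463) − 1) = 36.677393
T_max/T_min = cosh(S/(2a)) = 1.631078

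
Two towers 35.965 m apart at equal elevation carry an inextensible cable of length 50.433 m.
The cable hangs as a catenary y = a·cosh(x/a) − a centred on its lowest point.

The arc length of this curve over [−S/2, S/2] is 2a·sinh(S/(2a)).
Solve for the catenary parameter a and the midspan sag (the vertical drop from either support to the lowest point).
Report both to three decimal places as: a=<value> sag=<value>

seed: a₀ = √(S³/(24(L−S))) = √(35.965³/(24·14.468)) = 11.574713
iter 1: u=1.553602  f(a)=+1.850e+00  f'(a)=-3.158e+00  a ← 11.574713 − (+1.850e+00/-3.158e+00) = 12.160523
iter 2: u=1.478760  f(a)=+1.497e-01  f'(a)=-2.666e+00  a ← 12.160523 − (+1.497e-01/-2.666e+00) = 12.216689
iter 3: u=1.471962  f(a)=+1.171e-03  f'(a)=-2.624e+00  a ← 12.216689 − (+1.171e-03/-2.624e+00) = 12.217135
iter 4: u=1.471908  f(a)=+7.296e-08  f'(a)=-2.624e+00  a ← 12.217135 − (+7.296e-08/-2.624e+00) = 12.217135
iter 5: u=1.471908  f(a)=+0.000e+00  f'(a)=-2.624e+00  a ← 12.217135 − (+0.000e+00/-2.624e+00) = 12.217135
converged: |Δa| < 1e-12 after 5 iterations
sag = a·(cosh(S/(2a)) − 1) = 12.217135·(cosh(1.471908) − 1) = 15.803041
T_max/T_min = cosh(S/(2a)) = 2.293514

a=12.217 sag=15.803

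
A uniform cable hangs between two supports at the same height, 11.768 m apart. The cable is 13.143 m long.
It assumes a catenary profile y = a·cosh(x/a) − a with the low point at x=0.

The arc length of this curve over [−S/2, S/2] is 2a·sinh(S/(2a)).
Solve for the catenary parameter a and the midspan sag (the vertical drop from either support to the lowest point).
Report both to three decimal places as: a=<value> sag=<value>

seed: a₀ = √(S³/(24(L−S))) = √(11.768³/(24·1.375)) = 7.027438
iter 1: u=0.837289  f(a)=+4.901e-02  f'(a)=-4.195e-01  a ← 7.027438 − (+4.901e-02/-4.195e-01) = 7.144280
iter 2: u=0.823596  f(a)=+1.249e-03  f'(a)=-3.983e-01  a ← 7.144280 − (+1.249e-03/-3.983e-01) = 7.147416
iter 3: u=0.823235  f(a)=+8.583e-07  f'(a)=-3.978e-01  a ← 7.147416 − (+8.583e-07/-3.978e-01) = 7.147418
iter 4: u=0.823234  f(a)=+4.050e-13  f'(a)=-3.978e-01  a ← 7.147418 − (+4.050e-13/-3.978e-01) = 7.147418
converged: |Δa| < 1e-12 after 4 iterations
sag = a·(cosh(S/(2a)) − 1) = 7.147418·(cosh(0.823234) − 1) = 2.561866
T_max/T_min = cosh(S/(2a)) = 1.358432

a=7.147 sag=2.562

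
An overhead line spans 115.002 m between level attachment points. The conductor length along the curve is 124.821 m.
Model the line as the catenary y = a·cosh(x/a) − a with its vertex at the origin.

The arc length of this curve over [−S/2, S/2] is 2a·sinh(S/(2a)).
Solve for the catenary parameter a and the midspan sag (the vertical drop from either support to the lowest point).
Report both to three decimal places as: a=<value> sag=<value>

a=81.347 sag=21.183

seed: a₀ = √(S³/(24(L−S))) = √(115.002³/(24·9.819)) = 80.337597
iter 1: u=0.715742  f(a)=+2.546e-01  f'(a)=-2.572e-01  a ← 80.337597 − (+2.546e-01/-2.572e-01) = 81.327487
iter 2: u=0.707030  f(a)=+4.782e-03  f'(a)=-2.476e-01  a ← 81.327487 − (+4.782e-03/-2.476e-01) = 81.346799
iter 3: u=0.706862  f(a)=+1.759e-06  f'(a)=-2.474e-01  a ← 81.346799 − (+1.759e-06/-2.474e-01) = 81.346806
iter 4: u=0.706862  f(a)=+2.416e-13  f'(a)=-2.474e-01  a ← 81.346806 − (+2.416e-13/-2.474e-01) = 81.346806
converged: |Δa| < 1e-12 after 4 iterations
sag = a·(cosh(S/(2a)) − 1) = 81.346806·(cosh(0.706862) − 1) = 21.183060
T_max/T_min = cosh(S/(2a)) = 1.260404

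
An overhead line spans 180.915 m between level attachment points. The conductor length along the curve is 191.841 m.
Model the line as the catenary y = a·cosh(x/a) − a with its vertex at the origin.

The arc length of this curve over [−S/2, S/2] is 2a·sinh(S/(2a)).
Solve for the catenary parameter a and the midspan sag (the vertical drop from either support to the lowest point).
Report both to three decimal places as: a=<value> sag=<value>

seed: a₀ = √(S³/(24(L−S))) = √(180.915³/(24·10.926)) = 150.271162
iter 1: u=0.601962  f(a)=+1.997e-01  f'(a)=-1.508e-01  a ← 150.271162 − (+1.997e-01/-1.508e-01) = 151.595646
iter 2: u=0.596702  f(a)=+2.671e-03  f'(a)=-1.467e-01  a ← 151.595646 − (+2.671e-03/-1.467e-01) = 151.613845
iter 3: u=0.596631  f(a)=+4.921e-07  f'(a)=-1.467e-01  a ← 151.613845 − (+4.921e-07/-1.467e-01) = 151.613849
iter 4: u=0.596631  f(a)=+2.842e-14  f'(a)=-1.467e-01  a ← 151.613849 − (+2.842e-14/-1.467e-01) = 151.613849
converged: |Δa| < 1e-12 after 4 iterations
sag = a·(cosh(S/(2a)) − 1) = 151.613849·(cosh(0.596631) − 1) = 27.794906
T_max/T_min = cosh(S/(2a)) = 1.183327

a=151.614 sag=27.795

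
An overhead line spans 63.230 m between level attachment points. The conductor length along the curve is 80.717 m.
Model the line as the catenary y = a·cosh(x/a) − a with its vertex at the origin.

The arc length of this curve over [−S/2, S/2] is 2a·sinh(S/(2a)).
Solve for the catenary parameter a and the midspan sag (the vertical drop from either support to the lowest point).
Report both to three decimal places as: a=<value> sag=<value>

a=25.502 sag=22.239

seed: a₀ = √(S³/(24(L−S))) = √(63.230³/(24·17.487)) = 24.542652
iter 1: u=1.288166  f(a)=+1.510e+00  f'(a)=-1.676e+00  a ← 24.542652 − (+1.510e+00/-1.676e+00) = 25.443358
iter 2: u=1.242564  f(a)=+8.708e-02  f'(a)=-1.488e+00  a ← 25.443358 − (+8.708e-02/-1.488e+00) = 25.501892
iter 3: u=1.239712  f(a)=+3.290e-04  f'(a)=-1.476e+00  a ← 25.501892 − (+3.290e-04/-1.476e+00) = 25.502115
iter 4: u=1.239701  f(a)=+4.736e-09  f'(a)=-1.476e+00  a ← 25.502115 − (+4.736e-09/-1.476e+00) = 25.502115
iter 5: u=1.239701  f(a)=+0.000e+00  f'(a)=-1.476e+00  a ← 25.502115 − (+0.000e+00/-1.476e+00) = 25.502115
converged: |Δa| < 1e-12 after 5 iterations
sag = a·(cosh(S/(2a)) − 1) = 25.502115·(cosh(1.239701) − 1) = 22.238501
T_max/T_min = cosh(S/(2a)) = 1.872026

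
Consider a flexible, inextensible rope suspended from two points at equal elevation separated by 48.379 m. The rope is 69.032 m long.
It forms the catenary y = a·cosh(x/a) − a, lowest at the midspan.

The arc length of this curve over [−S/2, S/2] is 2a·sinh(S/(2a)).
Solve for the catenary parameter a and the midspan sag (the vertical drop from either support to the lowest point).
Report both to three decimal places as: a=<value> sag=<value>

seed: a₀ = √(S³/(24(L−S))) = √(48.379³/(24·20.653)) = 15.114303
iter 1: u=1.600438  f(a)=+2.812e+00  f'(a)=-3.500e+00  a ← 15.114303 − (+2.812e+00/-3.500e+00) = 15.917775
iter 2: u=1.519653  f(a)=+2.398e-01  f'(a)=-2.926e+00  a ← 15.917775 − (+2.398e-01/-2.926e+00) = 15.999723
iter 3: u=1.511870  f(a)=+2.103e-03  f'(a)=-2.875e+00  a ← 15.999723 − (+2.103e-03/-2.875e+00) = 16.000454
iter 4: u=1.511801  f(a)=+1.649e-07  f'(a)=-2.875e+00  a ← 16.000454 − (+1.649e-07/-2.875e+00) = 16.000454
iter 5: u=1.511801  f(a)=+1.421e-14  f'(a)=-2.875e+00  a ← 16.000454 − (+1.421e-14/-2.875e+00) = 16.000454
converged: |Δa| < 1e-12 after 5 iterations
sag = a·(cosh(S/(2a)) − 1) = 16.000454·(cosh(1.511801) − 1) = 22.043846
T_max/T_min = cosh(S/(2a)) = 2.377701

a=16.000 sag=22.044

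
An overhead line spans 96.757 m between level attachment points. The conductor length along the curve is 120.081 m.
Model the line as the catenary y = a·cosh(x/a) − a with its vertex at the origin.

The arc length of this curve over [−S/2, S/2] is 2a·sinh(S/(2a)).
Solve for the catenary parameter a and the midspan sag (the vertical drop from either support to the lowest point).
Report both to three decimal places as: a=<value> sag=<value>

seed: a₀ = √(S³/(24(L−S))) = √(96.757³/(24·23.324)) = 40.226890
iter 1: u=1.202641  f(a)=+1.746e+00  f'(a)=-1.336e+00  a ← 40.226890 − (+1.746e+00/-1.336e+00) = 41.533534
iter 2: u=1.164806  f(a)=+8.868e-02  f'(a)=-1.204e+00  a ← 41.533534 − (+8.868e-02/-1.204e+00) = 41.607211
iter 3: u=1.162743  f(a)=+2.559e-04  f'(a)=-1.197e+00  a ← 41.607211 − (+2.559e-04/-1.197e+00) = 41.607425
iter 4: u=1.162737  f(a)=+2.143e-09  f'(a)=-1.197e+00  a ← 41.607425 − (+2.143e-09/-1.197e+00) = 41.607425
iter 5: u=1.162737  f(a)=+1.421e-14  f'(a)=-1.197e+00  a ← 41.607425 − (+1.421e-14/-1.197e+00) = 41.607425
converged: |Δa| < 1e-12 after 5 iterations
sag = a·(cosh(S/(2a)) − 1) = 41.607425·(cosh(1.162737) − 1) = 31.440775
T_max/T_min = cosh(S/(2a)) = 1.755653

a=41.607 sag=31.441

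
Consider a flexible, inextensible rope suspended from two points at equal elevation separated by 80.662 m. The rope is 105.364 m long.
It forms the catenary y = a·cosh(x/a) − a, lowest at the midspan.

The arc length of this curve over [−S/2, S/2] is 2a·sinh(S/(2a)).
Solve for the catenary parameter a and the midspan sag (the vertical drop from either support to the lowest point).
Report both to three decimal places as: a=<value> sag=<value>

seed: a₀ = √(S³/(24(L−S))) = √(80.662³/(24·24.702)) = 29.753071
iter 1: u=1.355524  f(a)=+2.371e+00  f'(a)=-1.986e+00  a ← 29.753071 − (+2.371e+00/-1.986e+00) = 30.946902
iter 2: u=1.303232  f(a)=+1.502e-01  f'(a)=-1.742e+00  a ← 30.946902 − (+1.502e-01/-1.742e+00) = 31.033123
iter 3: u=1.299611  f(a)=+6.926e-04  f'(a)=-1.726e+00  a ← 31.033123 − (+6.926e-04/-1.726e+00) = 31.033524
iter 4: u=1.299595  f(a)=+1.488e-08  f'(a)=-1.726e+00  a ← 31.033524 − (+1.488e-08/-1.726e+00) = 31.033524
iter 5: u=1.299595  f(a)=+1.421e-14  f'(a)=-1.726e+00  a ← 31.033524 − (+1.421e-14/-1.726e+00) = 31.033524
converged: |Δa| < 1e-12 after 5 iterations
sag = a·(cosh(S/(2a)) − 1) = 31.033524·(cosh(1.299595) − 1) = 30.109527
T_max/T_min = cosh(S/(2a)) = 1.970226

a=31.034 sag=30.110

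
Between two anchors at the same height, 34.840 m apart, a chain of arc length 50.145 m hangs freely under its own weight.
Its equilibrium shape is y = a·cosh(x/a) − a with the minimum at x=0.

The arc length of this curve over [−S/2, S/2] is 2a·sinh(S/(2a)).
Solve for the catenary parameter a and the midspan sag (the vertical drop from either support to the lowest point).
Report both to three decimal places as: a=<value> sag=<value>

seed: a₀ = √(S³/(24(L−S))) = √(34.840³/(24·15.305)) = 10.729882
iter 1: u=1.623503  f(a)=+2.148e+00  f'(a)=-3.679e+00  a ← 10.729882 − (+2.148e+00/-3.679e+00) = 11.313822
iter 2: u=1.539710  f(a)=+1.878e-01  f'(a)=-3.061e+00  a ← 11.313822 − (+1.878e-01/-3.061e+00) = 11.375181
iter 3: u=1.531404  f(a)=+1.740e-03  f'(a)=-3.005e+00  a ← 11.375181 − (+1.740e-03/-3.005e+00) = 11.375760
iter 4: u=1.531326  f(a)=+1.524e-07  f'(a)=-3.004e+00  a ← 11.375760 − (+1.524e-07/-3.004e+00) = 11.375760
iter 5: u=1.531326  f(a)=+0.000e+00  f'(a)=-3.004e+00  a ← 11.375760 − (+0.000e+00/-3.004e+00) = 11.375760
converged: |Δa| < 1e-12 after 5 iterations
sag = a·(cosh(S/(2a)) − 1) = 11.375760·(cosh(1.531326) − 1) = 16.156733
T_max/T_min = cosh(S/(2a)) = 2.420277

a=11.376 sag=16.157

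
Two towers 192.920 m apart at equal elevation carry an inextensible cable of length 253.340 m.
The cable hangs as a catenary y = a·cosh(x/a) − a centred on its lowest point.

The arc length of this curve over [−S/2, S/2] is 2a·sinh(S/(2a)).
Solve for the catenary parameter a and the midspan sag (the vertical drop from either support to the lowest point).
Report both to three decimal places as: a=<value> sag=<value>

a=73.460 sag=72.970

seed: a₀ = √(S³/(24(L−S))) = √(192.920³/(24·60.420)) = 70.367140
iter 1: u=1.370810  f(a)=+5.938e+00  f'(a)=-2.062e+00  a ← 70.367140 − (+5.938e+00/-2.062e+00) = 73.246089
iter 2: u=1.316930  f(a)=+3.838e-01  f'(a)=-1.804e+00  a ← 73.246089 − (+3.838e-01/-1.804e+00) = 73.458904
iter 3: u=1.313115  f(a)=+1.849e-03  f'(a)=-1.786e+00  a ← 73.458904 − (+1.849e-03/-1.786e+00) = 73.459939
iter 4: u=1.313097  f(a)=+4.338e-08  f'(a)=-1.786e+00  a ← 73.459939 − (+4.338e-08/-1.786e+00) = 73.459939
iter 5: u=1.313097  f(a)=+0.000e+00  f'(a)=-1.786e+00  a ← 73.459939 − (+0.000e+00/-1.786e+00) = 73.459939
converged: |Δa| < 1e-12 after 5 iterations
sag = a·(cosh(S/(2a)) − 1) = 73.459939·(cosh(1.313097) − 1) = 72.969742
T_max/T_min = cosh(S/(2a)) = 1.993327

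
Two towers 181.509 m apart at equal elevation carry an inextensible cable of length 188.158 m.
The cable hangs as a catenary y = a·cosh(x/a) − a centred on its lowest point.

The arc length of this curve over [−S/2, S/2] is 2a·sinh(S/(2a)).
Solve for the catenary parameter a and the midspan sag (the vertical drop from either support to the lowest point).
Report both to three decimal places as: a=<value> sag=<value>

a=194.636 sag=21.545

seed: a₀ = √(S³/(24(L−S))) = √(181.509³/(24·6.649)) = 193.581325
iter 1: u=0.468818  f(a)=+7.345e-02  f'(a)=-7.022e-02  a ← 193.581325 − (+7.345e-02/-7.022e-02) = 194.627420
iter 2: u=0.466299  f(a)=+5.997e-04  f'(a)=-6.907e-02  a ← 194.627420 − (+5.997e-04/-6.907e-02) = 194.636101
iter 3: u=0.466278  f(a)=+4.070e-08  f'(a)=-6.906e-02  a ← 194.636101 − (+4.070e-08/-6.906e-02) = 194.636102
iter 4: u=0.466278  f(a)=+0.000e+00  f'(a)=-6.906e-02  a ← 194.636102 − (+0.000e+00/-6.906e-02) = 194.636102
converged: |Δa| < 1e-12 after 4 iterations
sag = a·(cosh(S/(2a)) − 1) = 194.636102·(cosh(0.466278) − 1) = 21.544541
T_max/T_min = cosh(S/(2a)) = 1.110691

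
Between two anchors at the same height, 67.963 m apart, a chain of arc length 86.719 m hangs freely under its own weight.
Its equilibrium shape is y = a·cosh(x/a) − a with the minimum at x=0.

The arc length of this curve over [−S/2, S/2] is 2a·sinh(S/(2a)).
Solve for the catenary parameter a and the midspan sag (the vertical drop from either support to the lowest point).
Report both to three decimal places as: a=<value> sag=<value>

a=27.438 sag=23.874

seed: a₀ = √(S³/(24(L−S))) = √(67.963³/(24·18.756)) = 26.407852
iter 1: u=1.286795  f(a)=+1.615e+00  f'(a)=-1.670e+00  a ← 26.407852 − (+1.615e+00/-1.670e+00) = 27.375193
iter 2: u=1.241325  f(a)=+9.301e-02  f'(a)=-1.483e+00  a ← 27.375193 − (+9.301e-02/-1.483e+00) = 27.437919
iter 3: u=1.238487  f(a)=+3.500e-04  f'(a)=-1.472e+00  a ← 27.437919 − (+3.500e-04/-1.472e+00) = 27.438157
iter 4: u=1.238476  f(a)=+4.996e-09  f'(a)=-1.472e+00  a ← 27.438157 − (+4.996e-09/-1.472e+00) = 27.438157
iter 5: u=1.238476  f(a)=+1.421e-14  f'(a)=-1.472e+00  a ← 27.438157 − (+1.421e-14/-1.472e+00) = 27.438157
converged: |Δa| < 1e-12 after 5 iterations
sag = a·(cosh(S/(2a)) − 1) = 27.438157·(cosh(1.238476) − 1) = 23.873622
T_max/T_min = cosh(S/(2a)) = 1.870088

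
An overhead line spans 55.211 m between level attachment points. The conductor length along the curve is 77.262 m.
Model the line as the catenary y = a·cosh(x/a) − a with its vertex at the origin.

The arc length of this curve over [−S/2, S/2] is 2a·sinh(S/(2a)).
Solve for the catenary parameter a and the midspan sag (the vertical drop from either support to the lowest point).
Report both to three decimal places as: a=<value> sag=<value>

a=18.816 sag=24.154

seed: a₀ = √(S³/(24(L−S))) = √(55.211³/(24·22.051)) = 17.832764
iter 1: u=1.548021  f(a)=+2.798e+00  f'(a)=-3.119e+00  a ← 17.832764 − (+2.798e+00/-3.119e+00) = 18.729912
iter 2: u=1.473872  f(a)=+2.250e-01  f'(a)=-2.636e+00  a ← 18.729912 − (+2.250e-01/-2.636e+00) = 18.815286
iter 3: u=1.467185  f(a)=+1.736e-03  f'(a)=-2.595e+00  a ← 18.815286 − (+1.736e-03/-2.595e+00) = 18.815955
iter 4: u=1.467133  f(a)=+1.052e-07  f'(a)=-2.595e+00  a ← 18.815955 − (+1.052e-07/-2.595e+00) = 18.815955
iter 5: u=1.467133  f(a)=+0.000e+00  f'(a)=-2.595e+00  a ← 18.815955 − (+0.000e+00/-2.595e+00) = 18.815955
converged: |Δa| < 1e-12 after 5 iterations
sag = a·(cosh(S/(2a)) − 1) = 18.815955·(cosh(1.467133) − 1) = 24.153736
T_max/T_min = cosh(S/(2a)) = 2.283684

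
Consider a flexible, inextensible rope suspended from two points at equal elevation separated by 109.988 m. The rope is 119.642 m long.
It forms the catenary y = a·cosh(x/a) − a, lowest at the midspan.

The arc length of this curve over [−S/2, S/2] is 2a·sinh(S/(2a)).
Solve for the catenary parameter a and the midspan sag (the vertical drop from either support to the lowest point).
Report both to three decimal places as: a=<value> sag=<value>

a=76.759 sag=20.558

seed: a₀ = √(S³/(24(L−S))) = √(109.988³/(24·9.654)) = 75.780713
iter 1: u=0.725699  f(a)=+2.574e-01  f'(a)=-2.685e-01  a ← 75.780713 − (+2.574e-01/-2.685e-01) = 76.739586
iter 2: u=0.716631  f(a)=+4.967e-03  f'(a)=-2.582e-01  a ← 76.739586 − (+4.967e-03/-2.582e-01) = 76.758825
iter 3: u=0.716452  f(a)=+1.930e-06  f'(a)=-2.580e-01  a ← 76.758825 − (+1.930e-06/-2.580e-01) = 76.758833
iter 4: u=0.716452  f(a)=+2.984e-13  f'(a)=-2.580e-01  a ← 76.758833 − (+2.984e-13/-2.580e-01) = 76.758833
converged: |Δa| < 1e-12 after 4 iterations
sag = a·(cosh(S/(2a)) − 1) = 76.758833·(cosh(0.716452) − 1) = 20.557509
T_max/T_min = cosh(S/(2a)) = 1.267819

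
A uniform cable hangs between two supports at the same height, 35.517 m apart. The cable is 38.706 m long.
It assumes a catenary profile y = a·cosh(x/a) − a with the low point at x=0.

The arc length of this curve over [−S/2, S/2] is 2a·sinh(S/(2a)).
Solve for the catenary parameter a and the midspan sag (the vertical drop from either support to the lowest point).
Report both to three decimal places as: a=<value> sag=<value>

a=24.514 sag=6.719

seed: a₀ = √(S³/(24(L−S))) = √(35.517³/(24·3.189)) = 24.194772
iter 1: u=0.733981  f(a)=+8.701e-02  f'(a)=-2.781e-01  a ← 24.194772 − (+8.701e-02/-2.781e-01) = 24.507659
iter 2: u=0.724610  f(a)=+1.717e-03  f'(a)=-2.672e-01  a ← 24.507659 − (+1.717e-03/-2.672e-01) = 24.514084
iter 3: u=0.724420  f(a)=+6.980e-07  f'(a)=-2.670e-01  a ← 24.514084 − (+6.980e-07/-2.670e-01) = 24.514086
iter 4: u=0.724420  f(a)=+1.208e-13  f'(a)=-2.670e-01  a ← 24.514086 − (+1.208e-13/-2.670e-01) = 24.514086
converged: |Δa| < 1e-12 after 4 iterations
sag = a·(cosh(S/(2a)) − 1) = 24.514086·(cosh(0.724420) − 1) = 6.718573
T_max/T_min = cosh(S/(2a)) = 1.274070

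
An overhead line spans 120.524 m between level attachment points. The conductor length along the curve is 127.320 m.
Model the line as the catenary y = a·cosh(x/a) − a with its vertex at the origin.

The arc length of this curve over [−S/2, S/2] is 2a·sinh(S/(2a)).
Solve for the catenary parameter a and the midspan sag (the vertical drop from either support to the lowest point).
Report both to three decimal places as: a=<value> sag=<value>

a=104.469 sag=17.868

seed: a₀ = √(S³/(24(L−S))) = √(120.524³/(24·6.796)) = 103.604352
iter 1: u=0.581655  f(a)=+1.159e-01  f'(a)=-1.357e-01  a ← 103.604352 − (+1.159e-01/-1.357e-01) = 104.458488
iter 2: u=0.576899  f(a)=+1.449e-03  f'(a)=-1.323e-01  a ← 104.458488 − (+1.449e-03/-1.323e-01) = 104.469438
iter 3: u=0.576839  f(a)=+2.328e-07  f'(a)=-1.323e-01  a ← 104.469438 − (+2.328e-07/-1.323e-01) = 104.469440
iter 4: u=0.576839  f(a)=-1.421e-14  f'(a)=-1.323e-01  a ← 104.469440 − (-1.421e-14/-1.323e-01) = 104.469440
converged: |Δa| < 1e-12 after 4 iterations
sag = a·(cosh(S/(2a)) − 1) = 104.469440·(cosh(0.576839) − 1) = 17.868042
T_max/T_min = cosh(S/(2a)) = 1.171036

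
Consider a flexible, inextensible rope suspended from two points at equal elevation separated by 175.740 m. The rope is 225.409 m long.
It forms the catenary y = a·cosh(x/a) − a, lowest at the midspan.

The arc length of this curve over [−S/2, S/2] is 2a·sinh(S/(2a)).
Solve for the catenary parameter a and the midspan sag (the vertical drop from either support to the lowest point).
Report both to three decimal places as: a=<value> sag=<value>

seed: a₀ = √(S³/(24(L−S))) = √(175.740³/(24·49.669)) = 67.477286
iter 1: u=1.302216  f(a)=+4.385e+00  f'(a)=-1.737e+00  a ← 67.477286 − (+4.385e+00/-1.737e+00) = 70.001406
iter 2: u=1.255261  f(a)=+2.581e-01  f'(a)=-1.538e+00  a ← 70.001406 − (+2.581e-01/-1.538e+00) = 70.169166
iter 3: u=1.252259  f(a)=+1.017e-03  f'(a)=-1.526e+00  a ← 70.169166 − (+1.017e-03/-1.526e+00) = 70.169832
iter 4: u=1.252248  f(a)=+1.595e-08  f'(a)=-1.526e+00  a ← 70.169832 − (+1.595e-08/-1.526e+00) = 70.169832
iter 5: u=1.252248  f(a)=-2.842e-14  f'(a)=-1.526e+00  a ← 70.169832 − (-2.842e-14/-1.526e+00) = 70.169832
converged: |Δa| < 1e-12 after 5 iterations
sag = a·(cosh(S/(2a)) − 1) = 70.169832·(cosh(1.252248) − 1) = 62.593527
T_max/T_min = cosh(S/(2a)) = 1.892029

a=70.170 sag=62.594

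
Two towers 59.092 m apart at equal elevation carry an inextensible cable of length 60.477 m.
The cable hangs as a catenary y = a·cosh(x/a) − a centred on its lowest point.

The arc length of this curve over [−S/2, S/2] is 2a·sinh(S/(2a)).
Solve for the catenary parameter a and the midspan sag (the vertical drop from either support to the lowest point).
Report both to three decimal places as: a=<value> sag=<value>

seed: a₀ = √(S³/(24(L−S))) = √(59.092³/(24·1.385)) = 78.788444
iter 1: u=0.375004  f(a)=+9.771e-03  f'(a)=-3.565e-02  a ← 78.788444 − (+9.771e-03/-3.565e-02) = 79.062497
iter 2: u=0.373704  f(a)=+5.122e-05  f'(a)=-3.528e-02  a ← 79.062497 − (+5.122e-05/-3.528e-02) = 79.063949
iter 3: u=0.373697  f(a)=+1.424e-09  f'(a)=-3.528e-02  a ← 79.063949 − (+1.424e-09/-3.528e-02) = 79.063949
iter 4: u=0.373697  f(a)=+0.000e+00  f'(a)=-3.528e-02  a ← 79.063949 − (+0.000e+00/-3.528e-02) = 79.063949
converged: |Δa| < 1e-12 after 4 iterations
sag = a·(cosh(S/(2a)) − 1) = 79.063949·(cosh(0.373697) − 1) = 5.585179
T_max/T_min = cosh(S/(2a)) = 1.070641

a=79.064 sag=5.585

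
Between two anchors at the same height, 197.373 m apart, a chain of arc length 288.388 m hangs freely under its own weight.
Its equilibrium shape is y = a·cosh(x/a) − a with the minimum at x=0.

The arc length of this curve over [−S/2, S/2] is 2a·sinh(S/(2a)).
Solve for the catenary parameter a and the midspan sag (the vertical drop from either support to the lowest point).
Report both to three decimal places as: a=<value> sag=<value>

a=63.063 sag=94.318

seed: a₀ = √(S³/(24(L−S))) = √(197.373³/(24·91.015)) = 59.329338
iter 1: u=1.663368  f(a)=+1.345e+01  f'(a)=-4.005e+00  a ← 59.329338 − (+1.345e+01/-4.005e+00) = 62.688138
iter 2: u=1.574245  f(a)=+1.227e+00  f'(a)=-3.305e+00  a ← 62.688138 − (+1.227e+00/-3.305e+00) = 63.059365
iter 3: u=1.564978  f(a)=+1.247e-02  f'(a)=-3.238e+00  a ← 63.059365 − (+1.247e-02/-3.238e+00) = 63.063215
iter 4: u=1.564882  f(a)=+1.317e-06  f'(a)=-3.238e+00  a ← 63.063215 − (+1.317e-06/-3.238e+00) = 63.063215
iter 5: u=1.564882  f(a)=+0.000e+00  f'(a)=-3.238e+00  a ← 63.063215 − (+0.000e+00/-3.238e+00) = 63.063215
converged: |Δa| < 1e-12 after 5 iterations
sag = a·(cosh(S/(2a)) − 1) = 63.063215·(cosh(1.564882) − 1) = 94.318101
T_max/T_min = cosh(S/(2a)) = 2.495612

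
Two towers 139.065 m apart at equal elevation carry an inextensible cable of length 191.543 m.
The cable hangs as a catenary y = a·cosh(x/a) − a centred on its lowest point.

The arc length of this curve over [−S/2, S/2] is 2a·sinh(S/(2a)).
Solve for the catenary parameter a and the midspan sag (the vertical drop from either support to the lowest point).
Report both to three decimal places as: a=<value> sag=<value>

seed: a₀ = √(S³/(24(L−S))) = √(139.065³/(24·52.478)) = 46.209631
iter 1: u=1.504719  f(a)=+6.272e+00  f'(a)=-2.829e+00  a ← 46.209631 − (+6.272e+00/-2.829e+00) = 48.426551
iter 2: u=1.435834  f(a)=+4.796e-01  f'(a)=-2.411e+00  a ← 48.426551 − (+4.796e-01/-2.411e+00) = 48.625426
iter 3: u=1.429962  f(a)=+3.317e-03  f'(a)=-2.378e+00  a ← 48.625426 − (+3.317e-03/-2.378e+00) = 48.626820
iter 4: u=1.429921  f(a)=+1.612e-07  f'(a)=-2.378e+00  a ← 48.626820 − (+1.612e-07/-2.378e+00) = 48.626821
iter 5: u=1.429921  f(a)=+0.000e+00  f'(a)=-2.378e+00  a ← 48.626821 − (+0.000e+00/-2.378e+00) = 48.626821
converged: |Δa| < 1e-12 after 5 iterations
sag = a·(cosh(S/(2a)) − 1) = 48.626821·(cosh(1.429921) − 1) = 58.782434
T_max/T_min = cosh(S/(2a)) = 2.208848

a=48.627 sag=58.782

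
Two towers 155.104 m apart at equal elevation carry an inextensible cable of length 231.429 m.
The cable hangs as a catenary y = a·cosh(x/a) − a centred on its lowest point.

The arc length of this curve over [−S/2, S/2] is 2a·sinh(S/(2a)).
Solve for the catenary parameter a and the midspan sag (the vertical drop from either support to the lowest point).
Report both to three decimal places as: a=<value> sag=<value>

seed: a₀ = √(S³/(24(L−S))) = √(155.104³/(24·76.325)) = 45.133132
iter 1: u=1.718294  f(a)=+1.209e+01  f'(a)=-4.492e+00  a ← 45.133132 − (+1.209e+01/-4.492e+00) = 47.825218
iter 2: u=1.621571  f(a)=+1.166e+00  f'(a)=-3.664e+00  a ← 47.825218 − (+1.166e+00/-3.664e+00) = 48.143599
iter 3: u=1.610848  f(a)=+1.341e-02  f'(a)=-3.580e+00  a ← 48.143599 − (+1.341e-02/-3.580e+00) = 48.147345
iter 4: u=1.610722  f(a)=+1.818e-06  f'(a)=-3.579e+00  a ← 48.147345 − (+1.818e-06/-3.579e+00) = 48.147346
iter 5: u=1.610722  f(a)=+0.000e+00  f'(a)=-3.579e+00  a ← 48.147346 − (+0.000e+00/-3.579e+00) = 48.147346
converged: |Δa| < 1e-12 after 5 iterations
sag = a·(cosh(S/(2a)) − 1) = 48.147346·(cosh(1.610722) − 1) = 77.184264
T_max/T_min = cosh(S/(2a)) = 2.603085

a=48.147 sag=77.184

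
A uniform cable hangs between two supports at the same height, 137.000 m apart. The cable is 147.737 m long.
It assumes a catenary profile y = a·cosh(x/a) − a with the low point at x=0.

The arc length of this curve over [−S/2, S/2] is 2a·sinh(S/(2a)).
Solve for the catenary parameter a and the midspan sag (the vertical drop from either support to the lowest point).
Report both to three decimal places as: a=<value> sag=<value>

a=101.046 sag=24.121

seed: a₀ = √(S³/(24(L−S))) = √(137.000³/(24·10.737)) = 99.892700
iter 1: u=0.685736  f(a)=+2.553e-01  f'(a)=-2.253e-01  a ← 99.892700 − (+2.553e-01/-2.253e-01) = 101.026060
iter 2: u=0.678043  f(a)=+4.410e-03  f'(a)=-2.175e-01  a ← 101.026060 − (+4.410e-03/-2.175e-01) = 101.046332
iter 3: u=0.677907  f(a)=+1.367e-06  f'(a)=-2.174e-01  a ← 101.046332 − (+1.367e-06/-2.174e-01) = 101.046338
iter 4: u=0.677907  f(a)=+1.421e-13  f'(a)=-2.174e-01  a ← 101.046338 − (+1.421e-13/-2.174e-01) = 101.046338
converged: |Δa| < 1e-12 after 4 iterations
sag = a·(cosh(S/(2a)) − 1) = 101.046338·(cosh(0.677907) − 1) = 24.121221
T_max/T_min = cosh(S/(2a)) = 1.238714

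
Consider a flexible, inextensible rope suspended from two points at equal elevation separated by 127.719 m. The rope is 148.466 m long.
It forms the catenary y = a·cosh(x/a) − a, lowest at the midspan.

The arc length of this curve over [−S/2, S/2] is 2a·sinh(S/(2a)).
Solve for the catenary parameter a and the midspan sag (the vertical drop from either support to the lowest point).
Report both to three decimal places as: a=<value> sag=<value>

a=66.205 sag=33.262

seed: a₀ = √(S³/(24(L−S))) = √(127.719³/(24·20.747)) = 64.684465
iter 1: u=0.987246  f(a)=+1.035e+00  f'(a)=-7.062e-01  a ← 64.684465 − (+1.035e+00/-7.062e-01) = 66.149786
iter 2: u=0.965377  f(a)=+3.621e-02  f'(a)=-6.576e-01  a ← 66.149786 − (+3.621e-02/-6.576e-01) = 66.204850
iter 3: u=0.964574  f(a)=+4.789e-05  f'(a)=-6.558e-01  a ← 66.204850 − (+4.789e-05/-6.558e-01) = 66.204923
iter 4: u=0.964573  f(a)=+8.401e-11  f'(a)=-6.558e-01  a ← 66.204923 − (+8.401e-11/-6.558e-01) = 66.204923
iter 5: u=0.964573  f(a)=+0.000e+00  f'(a)=-6.558e-01  a ← 66.204923 − (+0.000e+00/-6.558e-01) = 66.204923
converged: |Δa| < 1e-12 after 5 iterations
sag = a·(cosh(S/(2a)) − 1) = 66.204923·(cosh(0.964573) − 1) = 33.261806
T_max/T_min = cosh(S/(2a)) = 1.502407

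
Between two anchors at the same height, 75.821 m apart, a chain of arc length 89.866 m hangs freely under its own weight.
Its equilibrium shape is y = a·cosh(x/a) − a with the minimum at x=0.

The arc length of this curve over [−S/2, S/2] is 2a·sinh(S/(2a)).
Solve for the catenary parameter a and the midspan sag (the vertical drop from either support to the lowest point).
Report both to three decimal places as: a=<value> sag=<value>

seed: a₀ = √(S³/(24(L−S))) = √(75.821³/(24·14.045)) = 35.959842
iter 1: u=1.054245  f(a)=+8.015e-01  f'(a)=-8.715e-01  a ← 35.959842 − (+8.015e-01/-8.715e-01) = 36.879512
iter 2: u=1.027956  f(a)=+3.178e-02  f'(a)=-8.036e-01  a ← 36.879512 − (+3.178e-02/-8.036e-01) = 36.919054
iter 3: u=1.026855  f(a)=+5.452e-05  f'(a)=-8.009e-01  a ← 36.919054 − (+5.452e-05/-8.009e-01) = 36.919122
iter 4: u=1.026853  f(a)=+1.611e-10  f'(a)=-8.009e-01  a ← 36.919122 − (+1.611e-10/-8.009e-01) = 36.919122
iter 5: u=1.026853  f(a)=+0.000e+00  f'(a)=-8.009e-01  a ← 36.919122 − (+0.000e+00/-8.009e-01) = 36.919122
converged: |Δa| < 1e-12 after 5 iterations
sag = a·(cosh(S/(2a)) − 1) = 36.919122·(cosh(1.026853) − 1) = 21.235810
T_max/T_min = cosh(S/(2a)) = 1.575198

a=36.919 sag=21.236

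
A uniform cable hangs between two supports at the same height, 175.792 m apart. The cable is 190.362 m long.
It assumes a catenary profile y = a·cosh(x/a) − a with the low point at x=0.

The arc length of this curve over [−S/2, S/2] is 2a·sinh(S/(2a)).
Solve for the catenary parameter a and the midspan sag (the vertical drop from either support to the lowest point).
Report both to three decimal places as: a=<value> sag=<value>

seed: a₀ = √(S³/(24(L−S))) = √(175.792³/(24·14.570)) = 124.641671
iter 1: u=0.705190  f(a)=+3.666e-01  f'(a)=-2.456e-01  a ← 124.641671 − (+3.666e-01/-2.456e-01) = 126.134178
iter 2: u=0.696845  f(a)=+6.689e-03  f'(a)=-2.367e-01  a ← 126.134178 − (+6.689e-03/-2.367e-01) = 126.162432
iter 3: u=0.696689  f(a)=+2.318e-06  f'(a)=-2.366e-01  a ← 126.162432 − (+2.318e-06/-2.366e-01) = 126.162442
iter 4: u=0.696689  f(a)=+2.558e-13  f'(a)=-2.366e-01  a ← 126.162442 − (+2.558e-13/-2.366e-01) = 126.162442
converged: |Δa| < 1e-12 after 4 iterations
sag = a·(cosh(S/(2a)) − 1) = 126.162442·(cosh(0.696689) − 1) = 31.876745
T_max/T_min = cosh(S/(2a)) = 1.252664

a=126.162 sag=31.877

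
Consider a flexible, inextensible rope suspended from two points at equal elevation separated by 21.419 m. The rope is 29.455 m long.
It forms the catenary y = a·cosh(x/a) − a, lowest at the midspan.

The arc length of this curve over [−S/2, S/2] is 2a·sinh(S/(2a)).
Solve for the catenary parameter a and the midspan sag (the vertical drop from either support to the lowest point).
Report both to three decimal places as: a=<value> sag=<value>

seed: a₀ = √(S³/(24(L−S))) = √(21.419³/(24·8.036)) = 7.137945
iter 1: u=1.500362  f(a)=+9.545e-01  f'(a)=-2.801e+00  a ← 7.137945 − (+9.545e-01/-2.801e+00) = 7.478722
iter 2: u=1.431996  f(a)=+7.261e-02  f'(a)=-2.390e+00  a ← 7.478722 − (+7.261e-02/-2.390e+00) = 7.509109
iter 3: u=1.426201  f(a)=+4.967e-04  f'(a)=-2.357e+00  a ← 7.509109 − (+4.967e-04/-2.357e+00) = 7.509320
iter 4: u=1.426161  f(a)=+2.359e-08  f'(a)=-2.357e+00  a ← 7.509320 − (+2.359e-08/-2.357e+00) = 7.509320
iter 5: u=1.426161  f(a)=-3.553e-15  f'(a)=-2.357e+00  a ← 7.509320 − (-3.553e-15/-2.357e+00) = 7.509320
converged: |Δa| < 1e-12 after 5 iterations
sag = a·(cosh(S/(2a)) − 1) = 7.509320·(cosh(1.426161) − 1) = 9.022139
T_max/T_min = cosh(S/(2a)) = 2.201459

a=7.509 sag=9.022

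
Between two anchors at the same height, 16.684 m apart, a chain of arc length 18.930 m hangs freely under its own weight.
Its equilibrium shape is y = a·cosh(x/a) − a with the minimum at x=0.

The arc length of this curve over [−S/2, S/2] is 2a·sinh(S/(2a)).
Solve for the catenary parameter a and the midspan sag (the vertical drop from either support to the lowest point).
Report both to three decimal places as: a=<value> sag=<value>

seed: a₀ = √(S³/(24(L−S))) = √(16.684³/(24·2.246)) = 9.281962
iter 1: u=0.898732  f(a)=+9.247e-02  f'(a)=-5.242e-01  a ← 9.281962 − (+9.247e-02/-5.242e-01) = 9.458371
iter 2: u=0.881970  f(a)=+2.702e-03  f'(a)=-4.940e-01  a ← 9.458371 − (+2.702e-03/-4.940e-01) = 9.463842
iter 3: u=0.881460  f(a)=+2.461e-06  f'(a)=-4.931e-01  a ← 9.463842 − (+2.461e-06/-4.931e-01) = 9.463847
iter 4: u=0.881460  f(a)=+2.050e-12  f'(a)=-4.931e-01  a ← 9.463847 − (+2.050e-12/-4.931e-01) = 9.463847
converged: |Δa| < 1e-12 after 4 iterations
sag = a·(cosh(S/(2a)) − 1) = 9.463847·(cosh(0.881460) − 1) = 3.920869
T_max/T_min = cosh(S/(2a)) = 1.414300

a=9.464 sag=3.921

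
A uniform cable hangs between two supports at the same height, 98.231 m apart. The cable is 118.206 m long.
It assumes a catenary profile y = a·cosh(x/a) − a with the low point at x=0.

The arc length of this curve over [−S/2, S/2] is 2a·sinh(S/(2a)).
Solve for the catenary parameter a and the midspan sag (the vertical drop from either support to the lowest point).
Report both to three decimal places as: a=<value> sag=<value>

seed: a₀ = √(S³/(24(L−S))) = √(98.231³/(24·19.975)) = 44.465567
iter 1: u=1.104574  f(a)=+1.255e+00  f'(a)=-1.013e+00  a ← 44.465567 − (+1.255e+00/-1.013e+00) = 45.704089
iter 2: u=1.074641  f(a)=+5.433e-02  f'(a)=-9.269e-01  a ← 45.704089 − (+5.433e-02/-9.269e-01) = 45.762697
iter 3: u=1.073265  f(a)=+1.121e-04  f'(a)=-9.231e-01  a ← 45.762697 − (+1.121e-04/-9.231e-01) = 45.762818
iter 4: u=1.073262  f(a)=+4.792e-10  f'(a)=-9.231e-01  a ← 45.762818 − (+4.792e-10/-9.231e-01) = 45.762818
iter 5: u=1.073262  f(a)=-1.421e-14  f'(a)=-9.231e-01  a ← 45.762818 − (-1.421e-14/-9.231e-01) = 45.762818
converged: |Δa| < 1e-12 after 5 iterations
sag = a·(cosh(S/(2a)) − 1) = 45.762818·(cosh(1.073262) − 1) = 28.986096
T_max/T_min = cosh(S/(2a)) = 1.633398

a=45.763 sag=28.986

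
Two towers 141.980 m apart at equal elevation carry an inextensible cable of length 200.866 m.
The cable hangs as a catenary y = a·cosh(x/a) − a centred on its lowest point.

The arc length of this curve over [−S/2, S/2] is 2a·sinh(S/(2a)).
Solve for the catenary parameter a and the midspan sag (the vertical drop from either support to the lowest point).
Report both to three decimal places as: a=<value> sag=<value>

seed: a₀ = √(S³/(24(L−S))) = √(141.980³/(24·58.886)) = 45.001720
iter 1: u=1.577495  f(a)=+7.776e+00  f'(a)=-3.329e+00  a ← 45.001720 − (+7.776e+00/-3.329e+00) = 47.337703
iter 2: u=1.499650  f(a)=+6.465e-01  f'(a)=-2.796e+00  a ← 47.337703 − (+6.465e-01/-2.796e+00) = 47.568898
iter 3: u=1.492362  f(a)=+5.364e-03  f'(a)=-2.750e+00  a ← 47.568898 − (+5.364e-03/-2.750e+00) = 47.570849
iter 4: u=1.492300  f(a)=+3.761e-07  f'(a)=-2.750e+00  a ← 47.570849 − (+3.761e-07/-2.750e+00) = 47.570849
iter 5: u=1.492300  f(a)=+2.842e-14  f'(a)=-2.750e+00  a ← 47.570849 − (+2.842e-14/-2.750e+00) = 47.570849
converged: |Δa| < 1e-12 after 5 iterations
sag = a·(cosh(S/(2a)) − 1) = 47.570849·(cosh(1.492300) − 1) = 63.558684
T_max/T_min = cosh(S/(2a)) = 2.336085

a=47.571 sag=63.559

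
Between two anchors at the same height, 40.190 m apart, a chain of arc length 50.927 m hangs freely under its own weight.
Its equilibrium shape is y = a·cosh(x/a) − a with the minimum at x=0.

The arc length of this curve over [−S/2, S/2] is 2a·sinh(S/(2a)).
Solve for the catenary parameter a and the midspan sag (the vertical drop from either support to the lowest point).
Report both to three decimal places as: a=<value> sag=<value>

seed: a₀ = √(S³/(24(L−S))) = √(40.190³/(24·10.737)) = 15.871936
iter 1: u=1.266071  f(a)=+8.941e-01  f'(a)=-1.583e+00  a ← 15.871936 − (+8.941e-01/-1.583e+00) = 16.436901
iter 2: u=1.222554  f(a)=+4.996e-02  f'(a)=-1.410e+00  a ← 16.436901 − (+4.996e-02/-1.410e+00) = 16.472325
iter 3: u=1.219925  f(a)=+1.764e-04  f'(a)=-1.400e+00  a ← 16.472325 − (+1.764e-04/-1.400e+00) = 16.472451
iter 4: u=1.219916  f(a)=+2.216e-09  f'(a)=-1.400e+00  a ← 16.472451 − (+2.216e-09/-1.400e+00) = 16.472451
iter 5: u=1.219916  f(a)=+1.421e-14  f'(a)=-1.400e+00  a ← 16.472451 − (+1.421e-14/-1.400e+00) = 16.472451
converged: |Δa| < 1e-12 after 5 iterations
sag = a·(cosh(S/(2a)) − 1) = 16.472451·(cosh(1.219916) − 1) = 13.854624
T_max/T_min = cosh(S/(2a)) = 1.841078

a=16.472 sag=13.855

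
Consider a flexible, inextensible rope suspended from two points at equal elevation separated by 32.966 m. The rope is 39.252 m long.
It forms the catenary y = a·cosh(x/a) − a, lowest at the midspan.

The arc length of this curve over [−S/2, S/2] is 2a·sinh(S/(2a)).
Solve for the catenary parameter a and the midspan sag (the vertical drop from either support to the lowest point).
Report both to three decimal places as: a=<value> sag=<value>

seed: a₀ = √(S³/(24(L−S))) = √(32.966³/(24·6.286)) = 15.410140
iter 1: u=1.069620  f(a)=+3.695e-01  f'(a)=-9.131e-01  a ← 15.410140 − (+3.695e-01/-9.131e-01) = 15.814866
iter 2: u=1.042247  f(a)=+1.506e-02  f'(a)=-8.400e-01  a ← 15.814866 − (+1.506e-02/-8.400e-01) = 15.832793
iter 3: u=1.041067  f(a)=+2.736e-05  f'(a)=-8.370e-01  a ← 15.832793 − (+2.736e-05/-8.370e-01) = 15.832825
iter 4: u=1.041065  f(a)=+9.067e-11  f'(a)=-8.370e-01  a ← 15.832825 − (+9.067e-11/-8.370e-01) = 15.832825
iter 5: u=1.041065  f(a)=+0.000e+00  f'(a)=-8.370e-01  a ← 15.832825 − (+0.000e+00/-8.370e-01) = 15.832825
converged: |Δa| < 1e-12 after 5 iterations
sag = a·(cosh(S/(2a)) − 1) = 15.832825·(cosh(1.041065) − 1) = 9.383404
T_max/T_min = cosh(S/(2a)) = 1.592655

a=15.833 sag=9.383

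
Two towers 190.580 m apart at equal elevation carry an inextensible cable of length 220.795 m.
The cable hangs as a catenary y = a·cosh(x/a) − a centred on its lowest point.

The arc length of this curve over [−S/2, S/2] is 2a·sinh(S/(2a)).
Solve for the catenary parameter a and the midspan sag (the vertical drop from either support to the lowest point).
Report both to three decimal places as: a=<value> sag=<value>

seed: a₀ = √(S³/(24(L−S))) = √(190.580³/(24·30.215)) = 97.701012
iter 1: u=0.975323  f(a)=+1.470e+00  f'(a)=-6.794e-01  a ← 97.701012 − (+1.470e+00/-6.794e-01) = 99.864847
iter 2: u=0.954190  f(a)=+5.026e-02  f'(a)=-6.337e-01  a ← 99.864847 − (+5.026e-02/-6.337e-01) = 99.944160
iter 3: u=0.953432  f(a)=+6.334e-05  f'(a)=-6.321e-01  a ← 99.944160 − (+6.334e-05/-6.321e-01) = 99.944260
iter 4: u=0.953431  f(a)=+1.009e-10  f'(a)=-6.321e-01  a ← 99.944260 − (+1.009e-10/-6.321e-01) = 99.944260
iter 5: u=0.953431  f(a)=+2.842e-14  f'(a)=-6.321e-01  a ← 99.944260 − (+2.842e-14/-6.321e-01) = 99.944260
converged: |Δa| < 1e-12 after 5 iterations
sag = a·(cosh(S/(2a)) − 1) = 99.944260·(cosh(0.953431) − 1) = 48.973379
T_max/T_min = cosh(S/(2a)) = 1.490007

a=99.944 sag=48.973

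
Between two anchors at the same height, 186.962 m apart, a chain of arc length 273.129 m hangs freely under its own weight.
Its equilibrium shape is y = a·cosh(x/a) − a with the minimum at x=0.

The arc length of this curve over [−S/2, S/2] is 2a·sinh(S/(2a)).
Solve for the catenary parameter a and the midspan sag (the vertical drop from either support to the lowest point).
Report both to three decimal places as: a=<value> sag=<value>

seed: a₀ = √(S³/(24(L−S))) = √(186.962³/(24·86.167)) = 56.215219
iter 1: u=1.662913  f(a)=+1.273e+01  f'(a)=-4.001e+00  a ← 56.215219 − (+1.273e+01/-4.001e+00) = 59.396311
iter 2: u=1.573852  f(a)=+1.160e+00  f'(a)=-3.302e+00  a ← 59.396311 − (+1.160e+00/-3.302e+00) = 59.747696
iter 3: u=1.564596  f(a)=+1.178e-02  f'(a)=-3.236e+00  a ← 59.747696 − (+1.178e-02/-3.236e+00) = 59.751337
iter 4: u=1.564501  f(a)=+1.241e-06  f'(a)=-3.235e+00  a ← 59.751337 − (+1.241e-06/-3.235e+00) = 59.751337
iter 5: u=1.564501  f(a)=+0.000e+00  f'(a)=-3.235e+00  a ← 59.751337 − (+0.000e+00/-3.235e+00) = 59.751337
converged: |Δa| < 1e-12 after 5 iterations
sag = a·(cosh(S/(2a)) − 1) = 59.751337·(cosh(1.564501) − 1) = 89.312692
T_max/T_min = cosh(S/(2a)) = 2.494740

a=59.751 sag=89.313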